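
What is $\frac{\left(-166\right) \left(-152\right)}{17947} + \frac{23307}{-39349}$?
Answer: $\frac{574563239}{706196503} \approx 0.8136$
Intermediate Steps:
$\frac{\left(-166\right) \left(-152\right)}{17947} + \frac{23307}{-39349} = 25232 \cdot \frac{1}{17947} + 23307 \left(- \frac{1}{39349}\right) = \frac{25232}{17947} - \frac{23307}{39349} = \frac{574563239}{706196503}$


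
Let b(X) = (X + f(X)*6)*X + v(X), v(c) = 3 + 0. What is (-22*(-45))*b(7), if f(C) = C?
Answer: 342540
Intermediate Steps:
v(c) = 3
b(X) = 3 + 7*X**2 (b(X) = (X + X*6)*X + 3 = (X + 6*X)*X + 3 = (7*X)*X + 3 = 7*X**2 + 3 = 3 + 7*X**2)
(-22*(-45))*b(7) = (-22*(-45))*(3 + 7*7**2) = 990*(3 + 7*49) = 990*(3 + 343) = 990*346 = 342540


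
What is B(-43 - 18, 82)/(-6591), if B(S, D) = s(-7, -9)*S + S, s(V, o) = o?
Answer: -488/6591 ≈ -0.074040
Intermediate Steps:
B(S, D) = -8*S (B(S, D) = -9*S + S = -8*S)
B(-43 - 18, 82)/(-6591) = -8*(-43 - 18)/(-6591) = -8*(-61)*(-1/6591) = 488*(-1/6591) = -488/6591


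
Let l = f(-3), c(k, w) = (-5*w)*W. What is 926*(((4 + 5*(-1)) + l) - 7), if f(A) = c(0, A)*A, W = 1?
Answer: -49078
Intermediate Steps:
c(k, w) = -5*w (c(k, w) = -5*w*1 = -5*w)
f(A) = -5*A² (f(A) = (-5*A)*A = -5*A²)
l = -45 (l = -5*(-3)² = -5*9 = -45)
926*(((4 + 5*(-1)) + l) - 7) = 926*(((4 + 5*(-1)) - 45) - 7) = 926*(((4 - 5) - 45) - 7) = 926*((-1 - 45) - 7) = 926*(-46 - 7) = 926*(-53) = -49078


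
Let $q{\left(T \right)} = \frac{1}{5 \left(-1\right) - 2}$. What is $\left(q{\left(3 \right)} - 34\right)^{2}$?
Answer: $\frac{57121}{49} \approx 1165.7$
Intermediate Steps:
$q{\left(T \right)} = - \frac{1}{7}$ ($q{\left(T \right)} = \frac{1}{-5 - 2} = \frac{1}{-7} = - \frac{1}{7}$)
$\left(q{\left(3 \right)} - 34\right)^{2} = \left(- \frac{1}{7} - 34\right)^{2} = \left(- \frac{239}{7}\right)^{2} = \frac{57121}{49}$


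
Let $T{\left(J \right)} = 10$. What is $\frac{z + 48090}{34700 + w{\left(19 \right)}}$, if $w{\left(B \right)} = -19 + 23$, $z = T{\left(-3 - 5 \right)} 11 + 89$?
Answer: $\frac{48289}{34704} \approx 1.3915$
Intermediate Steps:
$z = 199$ ($z = 10 \cdot 11 + 89 = 110 + 89 = 199$)
$w{\left(B \right)} = 4$
$\frac{z + 48090}{34700 + w{\left(19 \right)}} = \frac{199 + 48090}{34700 + 4} = \frac{48289}{34704}$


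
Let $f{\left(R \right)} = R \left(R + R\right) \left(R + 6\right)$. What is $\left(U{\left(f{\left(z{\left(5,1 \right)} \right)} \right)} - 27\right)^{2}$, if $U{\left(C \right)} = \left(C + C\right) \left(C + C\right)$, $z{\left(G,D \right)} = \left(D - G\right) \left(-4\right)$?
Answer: $257567168470713049$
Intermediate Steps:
$z{\left(G,D \right)} = - 4 D + 4 G$
$f{\left(R \right)} = 2 R^{2} \left(6 + R\right)$ ($f{\left(R \right)} = R 2 R \left(6 + R\right) = 2 R^{2} \left(6 + R\right)$)
$U{\left(C \right)} = 4 C^{2}$ ($U{\left(C \right)} = 2 C 2 C = 4 C^{2}$)
$\left(U{\left(f{\left(z{\left(5,1 \right)} \right)} \right)} - 27\right)^{2} = \left(4 \left(2 \left(\left(-4\right) 1 + 4 \cdot 5\right)^{2} \left(6 + \left(\left(-4\right) 1 + 4 \cdot 5\right)\right)\right)^{2} - 27\right)^{2} = \left(4 \left(2 \left(-4 + 20\right)^{2} \left(6 + \left(-4 + 20\right)\right)\right)^{2} - 27\right)^{2} = \left(4 \left(2 \cdot 16^{2} \left(6 + 16\right)\right)^{2} - 27\right)^{2} = \left(4 \left(2 \cdot 256 \cdot 22\right)^{2} - 27\right)^{2} = \left(4 \cdot 11264^{2} - 27\right)^{2} = \left(4 \cdot 126877696 - 27\right)^{2} = \left(507510784 - 27\right)^{2} = 507510757^{2} = 257567168470713049$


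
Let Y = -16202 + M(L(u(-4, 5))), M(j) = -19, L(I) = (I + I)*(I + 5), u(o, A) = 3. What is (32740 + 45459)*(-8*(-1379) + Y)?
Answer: -405774611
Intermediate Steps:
L(I) = 2*I*(5 + I) (L(I) = (2*I)*(5 + I) = 2*I*(5 + I))
Y = -16221 (Y = -16202 - 19 = -16221)
(32740 + 45459)*(-8*(-1379) + Y) = (32740 + 45459)*(-8*(-1379) - 16221) = 78199*(11032 - 16221) = 78199*(-5189) = -405774611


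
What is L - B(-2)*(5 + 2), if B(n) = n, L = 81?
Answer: 95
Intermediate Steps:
L - B(-2)*(5 + 2) = 81 - (-2)*(5 + 2) = 81 - (-2)*7 = 81 - 1*(-14) = 81 + 14 = 95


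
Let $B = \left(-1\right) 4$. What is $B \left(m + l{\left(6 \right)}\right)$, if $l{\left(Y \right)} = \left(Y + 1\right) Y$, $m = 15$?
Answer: $-228$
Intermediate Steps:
$B = -4$
$l{\left(Y \right)} = Y \left(1 + Y\right)$ ($l{\left(Y \right)} = \left(1 + Y\right) Y = Y \left(1 + Y\right)$)
$B \left(m + l{\left(6 \right)}\right) = - 4 \left(15 + 6 \left(1 + 6\right)\right) = - 4 \left(15 + 6 \cdot 7\right) = - 4 \left(15 + 42\right) = \left(-4\right) 57 = -228$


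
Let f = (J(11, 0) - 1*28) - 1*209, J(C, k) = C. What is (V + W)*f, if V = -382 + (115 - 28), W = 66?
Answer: 51754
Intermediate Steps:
f = -226 (f = (11 - 1*28) - 1*209 = (11 - 28) - 209 = -17 - 209 = -226)
V = -295 (V = -382 + 87 = -295)
(V + W)*f = (-295 + 66)*(-226) = -229*(-226) = 51754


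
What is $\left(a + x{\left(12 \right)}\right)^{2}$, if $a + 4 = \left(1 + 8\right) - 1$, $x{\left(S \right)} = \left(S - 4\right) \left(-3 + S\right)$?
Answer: $5776$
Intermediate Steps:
$x{\left(S \right)} = \left(-4 + S\right) \left(-3 + S\right)$
$a = 4$ ($a = -4 + \left(\left(1 + 8\right) - 1\right) = -4 + \left(9 - 1\right) = -4 + 8 = 4$)
$\left(a + x{\left(12 \right)}\right)^{2} = \left(4 + \left(12 + 12^{2} - 84\right)\right)^{2} = \left(4 + \left(12 + 144 - 84\right)\right)^{2} = \left(4 + 72\right)^{2} = 76^{2} = 5776$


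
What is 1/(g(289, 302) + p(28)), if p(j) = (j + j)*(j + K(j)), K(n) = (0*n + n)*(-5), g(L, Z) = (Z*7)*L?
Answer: 1/604674 ≈ 1.6538e-6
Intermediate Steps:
g(L, Z) = 7*L*Z (g(L, Z) = (7*Z)*L = 7*L*Z)
K(n) = -5*n (K(n) = (0 + n)*(-5) = n*(-5) = -5*n)
p(j) = -8*j² (p(j) = (j + j)*(j - 5*j) = (2*j)*(-4*j) = -8*j²)
1/(g(289, 302) + p(28)) = 1/(7*289*302 - 8*28²) = 1/(610946 - 8*784) = 1/(610946 - 6272) = 1/604674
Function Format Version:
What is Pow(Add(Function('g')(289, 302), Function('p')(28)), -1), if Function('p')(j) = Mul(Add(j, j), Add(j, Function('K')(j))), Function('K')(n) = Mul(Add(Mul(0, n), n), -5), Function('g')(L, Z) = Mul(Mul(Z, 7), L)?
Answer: Rational(1, 604674) ≈ 1.6538e-6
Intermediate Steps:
Function('g')(L, Z) = Mul(7, L, Z) (Function('g')(L, Z) = Mul(Mul(7, Z), L) = Mul(7, L, Z))
Function('K')(n) = Mul(-5, n) (Function('K')(n) = Mul(Add(0, n), -5) = Mul(n, -5) = Mul(-5, n))
Function('p')(j) = Mul(-8, Pow(j, 2)) (Function('p')(j) = Mul(Add(j, j), Add(j, Mul(-5, j))) = Mul(Mul(2, j), Mul(-4, j)) = Mul(-8, Pow(j, 2)))
Pow(Add(Function('g')(289, 302), Function('p')(28)), -1) = Pow(Add(Mul(7, 289, 302), Mul(-8, Pow(28, 2))), -1) = Pow(Add(610946, Mul(-8, 784)), -1) = Pow(Add(610946, -6272), -1) = Pow(604674, -1) = Rational(1, 604674)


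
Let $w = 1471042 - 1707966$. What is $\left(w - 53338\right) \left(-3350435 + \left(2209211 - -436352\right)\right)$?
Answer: $204597556464$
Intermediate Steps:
$w = -236924$ ($w = 1471042 - 1707966 = -236924$)
$\left(w - 53338\right) \left(-3350435 + \left(2209211 - -436352\right)\right) = \left(-236924 - 53338\right) \left(-3350435 + \left(2209211 - -436352\right)\right) = - 290262 \left(-3350435 + \left(2209211 + 436352\right)\right) = - 290262 \left(-3350435 + 2645563\right) = \left(-290262\right) \left(-704872\right) = 204597556464$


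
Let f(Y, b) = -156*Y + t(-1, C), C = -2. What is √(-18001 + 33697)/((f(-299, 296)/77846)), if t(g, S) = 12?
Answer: 38923*√109/1944 ≈ 209.04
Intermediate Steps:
f(Y, b) = 12 - 156*Y (f(Y, b) = -156*Y + 12 = 12 - 156*Y)
√(-18001 + 33697)/((f(-299, 296)/77846)) = √(-18001 + 33697)/(((12 - 156*(-299))/77846)) = √15696/(((12 + 46644)*(1/77846))) = (12*√109)/((46656*(1/77846))) = (12*√109)/(23328/38923) = (12*√109)*(38923/23328) = 38923*√109/1944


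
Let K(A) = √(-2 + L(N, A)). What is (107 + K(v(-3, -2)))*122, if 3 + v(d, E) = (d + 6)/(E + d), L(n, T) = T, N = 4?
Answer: 13054 + 244*I*√35/5 ≈ 13054.0 + 288.7*I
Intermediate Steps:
v(d, E) = -3 + (6 + d)/(E + d) (v(d, E) = -3 + (d + 6)/(E + d) = -3 + (6 + d)/(E + d))
K(A) = √(-2 + A)
(107 + K(v(-3, -2)))*122 = (107 + √(-2 + (6 - 3*(-2) - 2*(-3))/(-2 - 3)))*122 = (107 + √(-2 + (6 + 6 + 6)/(-5)))*122 = (107 + √(-2 - ⅕*18))*122 = (107 + √(-2 - 18/5))*122 = (107 + √(-28/5))*122 = (107 + 2*I*√35/5)*122 = 13054 + 244*I*√35/5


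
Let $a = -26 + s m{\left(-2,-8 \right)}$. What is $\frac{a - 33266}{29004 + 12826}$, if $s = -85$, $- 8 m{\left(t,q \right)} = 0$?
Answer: $- \frac{16646}{20915} \approx -0.79589$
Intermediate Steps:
$m{\left(t,q \right)} = 0$ ($m{\left(t,q \right)} = \left(- \frac{1}{8}\right) 0 = 0$)
$a = -26$ ($a = -26 - 0 = -26 + 0 = -26$)
$\frac{a - 33266}{29004 + 12826} = \frac{-26 - 33266}{29004 + 12826} = - \frac{33292}{41830} = \left(-33292\right) \frac{1}{41830} = - \frac{16646}{20915}$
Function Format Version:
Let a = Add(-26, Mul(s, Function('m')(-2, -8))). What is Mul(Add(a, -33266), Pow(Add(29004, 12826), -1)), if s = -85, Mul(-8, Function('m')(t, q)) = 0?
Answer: Rational(-16646, 20915) ≈ -0.79589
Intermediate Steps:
Function('m')(t, q) = 0 (Function('m')(t, q) = Mul(Rational(-1, 8), 0) = 0)
a = -26 (a = Add(-26, Mul(-85, 0)) = Add(-26, 0) = -26)
Mul(Add(a, -33266), Pow(Add(29004, 12826), -1)) = Mul(Add(-26, -33266), Pow(Add(29004, 12826), -1)) = Mul(-33292, Pow(41830, -1)) = Mul(-33292, Rational(1, 41830)) = Rational(-16646, 20915)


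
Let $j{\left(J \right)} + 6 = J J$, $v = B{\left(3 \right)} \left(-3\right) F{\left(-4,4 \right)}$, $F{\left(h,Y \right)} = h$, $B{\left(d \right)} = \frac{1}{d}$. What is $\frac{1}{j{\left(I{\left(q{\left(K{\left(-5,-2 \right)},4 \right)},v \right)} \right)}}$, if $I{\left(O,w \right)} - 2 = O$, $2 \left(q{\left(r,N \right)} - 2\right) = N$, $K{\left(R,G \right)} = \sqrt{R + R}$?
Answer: $\frac{1}{30} \approx 0.033333$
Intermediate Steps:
$K{\left(R,G \right)} = \sqrt{2} \sqrt{R}$ ($K{\left(R,G \right)} = \sqrt{2 R} = \sqrt{2} \sqrt{R}$)
$v = 4$ ($v = \frac{1}{3} \left(-3\right) \left(-4\right) = \left(-1\right) \left(-4\right) = 4$)
$q{\left(r,N \right)} = 2 + \frac{N}{2}$
$I{\left(O,w \right)} = 2 + O$
$j{\left(J \right)} = -6 + J^{2}$ ($j{\left(J \right)} = -6 + J J = -6 + J^{2}$)
$\frac{1}{j{\left(I{\left(q{\left(K{\left(-5,-2 \right)},4 \right)},v \right)} \right)}} = \frac{1}{-6 + \left(2 + \left(2 + \frac{1}{2} \cdot 4\right)\right)^{2}} = \frac{1}{-6 + \left(2 + \left(2 + 2\right)\right)^{2}} = \frac{1}{-6 + \left(2 + 4\right)^{2}} = \frac{1}{-6 + 6^{2}} = \frac{1}{-6 + 36} = \frac{1}{30}$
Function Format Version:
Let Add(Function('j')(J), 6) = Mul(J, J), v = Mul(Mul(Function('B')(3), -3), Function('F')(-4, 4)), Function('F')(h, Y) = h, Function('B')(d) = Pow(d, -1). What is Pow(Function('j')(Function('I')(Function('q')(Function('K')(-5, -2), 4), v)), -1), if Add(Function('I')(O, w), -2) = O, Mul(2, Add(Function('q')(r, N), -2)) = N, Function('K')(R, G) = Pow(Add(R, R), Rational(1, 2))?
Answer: Rational(1, 30) ≈ 0.033333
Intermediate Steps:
Function('K')(R, G) = Mul(Pow(2, Rational(1, 2)), Pow(R, Rational(1, 2))) (Function('K')(R, G) = Pow(Mul(2, R), Rational(1, 2)) = Mul(Pow(2, Rational(1, 2)), Pow(R, Rational(1, 2))))
v = 4 (v = Mul(Mul(Pow(3, -1), -3), -4) = Mul(Mul(Rational(1, 3), -3), -4) = Mul(-1, -4) = 4)
Function('q')(r, N) = Add(2, Mul(Rational(1, 2), N))
Function('I')(O, w) = Add(2, O)
Function('j')(J) = Add(-6, Pow(J, 2)) (Function('j')(J) = Add(-6, Mul(J, J)) = Add(-6, Pow(J, 2)))
Pow(Function('j')(Function('I')(Function('q')(Function('K')(-5, -2), 4), v)), -1) = Pow(Add(-6, Pow(Add(2, Add(2, Mul(Rational(1, 2), 4))), 2)), -1) = Pow(Add(-6, Pow(Add(2, Add(2, 2)), 2)), -1) = Pow(Add(-6, Pow(Add(2, 4), 2)), -1) = Pow(Add(-6, Pow(6, 2)), -1) = Pow(Add(-6, 36), -1) = Pow(30, -1) = Rational(1, 30)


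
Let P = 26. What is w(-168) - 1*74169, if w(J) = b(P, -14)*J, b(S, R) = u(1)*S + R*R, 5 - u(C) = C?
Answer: -124569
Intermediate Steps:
u(C) = 5 - C
b(S, R) = R² + 4*S (b(S, R) = (5 - 1*1)*S + R*R = (5 - 1)*S + R² = 4*S + R² = R² + 4*S)
w(J) = 300*J (w(J) = ((-14)² + 4*26)*J = (196 + 104)*J = 300*J)
w(-168) - 1*74169 = 300*(-168) - 1*74169 = -50400 - 74169 = -124569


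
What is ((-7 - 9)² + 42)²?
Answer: 88804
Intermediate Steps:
((-7 - 9)² + 42)² = ((-16)² + 42)² = (256 + 42)² = 298² = 88804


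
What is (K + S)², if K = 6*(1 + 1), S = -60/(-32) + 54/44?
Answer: 1766241/7744 ≈ 228.08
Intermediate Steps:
S = 273/88 (S = -60*(-1/32) + 54*(1/44) = 15/8 + 27/22 = 273/88 ≈ 3.1023)
K = 12 (K = 6*2 = 12)
(K + S)² = (12 + 273/88)² = (1329/88)² = 1766241/7744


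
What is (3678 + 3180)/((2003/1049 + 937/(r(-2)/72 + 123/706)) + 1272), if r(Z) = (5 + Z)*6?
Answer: 4309231158/2188335425 ≈ 1.9692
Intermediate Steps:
r(Z) = 30 + 6*Z
(3678 + 3180)/((2003/1049 + 937/(r(-2)/72 + 123/706)) + 1272) = (3678 + 3180)/((2003/1049 + 937/((30 + 6*(-2))/72 + 123/706)) + 1272) = 6858/((2003*(1/1049) + 937/((30 - 12)*(1/72) + 123*(1/706))) + 1272) = 6858/((2003/1049 + 937/(18*(1/72) + 123/706)) + 1272) = 6858/((2003/1049 + 937/(¼ + 123/706)) + 1272) = 6858/((2003/1049 + 937/(599/1412)) + 1272) = 6858/((2003/1049 + 937*(1412/599)) + 1272) = 6858/((2003/1049 + 1323044/599) + 1272) = 6858/(1389072953/628351 + 1272) = 6858/(2188335425/628351) = 6858*(628351/2188335425) = 4309231158/2188335425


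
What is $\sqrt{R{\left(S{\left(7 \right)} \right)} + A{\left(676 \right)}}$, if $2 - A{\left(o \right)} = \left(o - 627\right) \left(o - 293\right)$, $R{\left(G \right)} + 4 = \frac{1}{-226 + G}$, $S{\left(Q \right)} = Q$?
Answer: $\frac{2 i \sqrt{225045057}}{219} \approx 137.0 i$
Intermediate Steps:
$R{\left(G \right)} = -4 + \frac{1}{-226 + G}$
$A{\left(o \right)} = 2 - \left(-627 + o\right) \left(-293 + o\right)$ ($A{\left(o \right)} = 2 - \left(o - 627\right) \left(o - 293\right) = 2 - \left(-627 + o\right) \left(-293 + o\right)$)
$\sqrt{R{\left(S{\left(7 \right)} \right)} + A{\left(676 \right)}} = \sqrt{\frac{905 - 28}{-226 + 7} - 18765} = \sqrt{\frac{905 - 28}{-219} - 18765} = \sqrt{\left(- \frac{1}{219}\right) 877 - 18765} = \sqrt{- \frac{877}{219} - 18765} = \sqrt{- \frac{4110412}{219}} = \frac{2 i \sqrt{225045057}}{219}$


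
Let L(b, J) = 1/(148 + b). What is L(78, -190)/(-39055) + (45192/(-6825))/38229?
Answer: -3801380357/21932663510550 ≈ -0.00017332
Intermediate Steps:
L(78, -190)/(-39055) + (45192/(-6825))/38229 = 1/((148 + 78)*(-39055)) + (45192/(-6825))/38229 = -1/39055/226 + (45192*(-1/6825))*(1/38229) = (1/226)*(-1/39055) - 2152/325*1/38229 = -1/8826430 - 2152/12424425 = -3801380357/21932663510550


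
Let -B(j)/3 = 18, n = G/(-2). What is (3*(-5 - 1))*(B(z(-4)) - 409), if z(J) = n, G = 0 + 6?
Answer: 8334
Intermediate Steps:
G = 6
n = -3 (n = 6/(-2) = 6*(-½) = -3)
z(J) = -3
B(j) = -54 (B(j) = -3*18 = -54)
(3*(-5 - 1))*(B(z(-4)) - 409) = (3*(-5 - 1))*(-54 - 409) = (3*(-6))*(-463) = -18*(-463) = 8334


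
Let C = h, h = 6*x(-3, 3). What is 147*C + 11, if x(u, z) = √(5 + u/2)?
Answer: 11 + 441*√14 ≈ 1661.1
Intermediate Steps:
x(u, z) = √(5 + u/2) (x(u, z) = √(5 + u*(½)) = √(5 + u/2))
h = 3*√14 (h = 6*(√(20 + 2*(-3))/2) = 6*(√(20 - 6)/2) = 6*(√14/2) = 3*√14 ≈ 11.225)
C = 3*√14 ≈ 11.225
147*C + 11 = 147*(3*√14) + 11 = 441*√14 + 11 = 11 + 441*√14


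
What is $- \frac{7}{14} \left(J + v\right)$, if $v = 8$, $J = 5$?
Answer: $- \frac{13}{2} \approx -6.5$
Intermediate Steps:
$- \frac{7}{14} \left(J + v\right) = - \frac{7}{14} \left(5 + 8\right) = \left(-7\right) \frac{1}{14} \cdot 13 = \left(- \frac{1}{2}\right) 13 = - \frac{13}{2}$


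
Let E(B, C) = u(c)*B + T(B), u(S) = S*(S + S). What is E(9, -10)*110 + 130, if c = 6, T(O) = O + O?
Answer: 73390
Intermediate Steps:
T(O) = 2*O
u(S) = 2*S² (u(S) = S*(2*S) = 2*S²)
E(B, C) = 74*B (E(B, C) = (2*6²)*B + 2*B = (2*36)*B + 2*B = 72*B + 2*B = 74*B)
E(9, -10)*110 + 130 = (74*9)*110 + 130 = 666*110 + 130 = 73260 + 130 = 73390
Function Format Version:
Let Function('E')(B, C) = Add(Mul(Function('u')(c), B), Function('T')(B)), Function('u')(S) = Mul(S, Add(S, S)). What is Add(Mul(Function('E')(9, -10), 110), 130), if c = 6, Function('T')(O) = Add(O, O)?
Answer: 73390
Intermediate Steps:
Function('T')(O) = Mul(2, O)
Function('u')(S) = Mul(2, Pow(S, 2)) (Function('u')(S) = Mul(S, Mul(2, S)) = Mul(2, Pow(S, 2)))
Function('E')(B, C) = Mul(74, B) (Function('E')(B, C) = Add(Mul(Mul(2, Pow(6, 2)), B), Mul(2, B)) = Add(Mul(Mul(2, 36), B), Mul(2, B)) = Add(Mul(72, B), Mul(2, B)) = Mul(74, B))
Add(Mul(Function('E')(9, -10), 110), 130) = Add(Mul(Mul(74, 9), 110), 130) = Add(Mul(666, 110), 130) = Add(73260, 130) = 73390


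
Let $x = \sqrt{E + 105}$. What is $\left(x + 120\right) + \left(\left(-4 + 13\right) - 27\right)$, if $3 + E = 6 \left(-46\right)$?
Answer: $102 + i \sqrt{174} \approx 102.0 + 13.191 i$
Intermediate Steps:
$E = -279$ ($E = -3 + 6 \left(-46\right) = -3 - 276 = -279$)
$x = i \sqrt{174}$ ($x = \sqrt{-279 + 105} = \sqrt{-174} = i \sqrt{174} \approx 13.191 i$)
$\left(x + 120\right) + \left(\left(-4 + 13\right) - 27\right) = \left(i \sqrt{174} + 120\right) + \left(\left(-4 + 13\right) - 27\right) = \left(120 + i \sqrt{174}\right) + \left(9 - 27\right) = \left(120 + i \sqrt{174}\right) - 18 = 102 + i \sqrt{174}$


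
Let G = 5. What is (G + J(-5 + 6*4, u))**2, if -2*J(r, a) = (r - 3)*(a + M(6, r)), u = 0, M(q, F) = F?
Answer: 21609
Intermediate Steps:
J(r, a) = -(-3 + r)*(a + r)/2 (J(r, a) = -(r - 3)*(a + r)/2 = -(-3 + r)*(a + r)/2)
(G + J(-5 + 6*4, u))**2 = (5 + (-(-5 + 6*4)**2/2 + (3/2)*0 + 3*(-5 + 6*4)/2 - 1/2*0*(-5 + 6*4)))**2 = (5 + (-(-5 + 24)**2/2 + 0 + 3*(-5 + 24)/2 - 1/2*0*(-5 + 24)))**2 = (5 + (-1/2*19**2 + 0 + (3/2)*19 - 1/2*0*19))**2 = (5 + (-1/2*361 + 0 + 57/2 + 0))**2 = (5 + (-361/2 + 0 + 57/2 + 0))**2 = (5 - 152)**2 = (-147)**2 = 21609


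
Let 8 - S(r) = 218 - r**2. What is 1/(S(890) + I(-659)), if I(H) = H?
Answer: 1/791231 ≈ 1.2639e-6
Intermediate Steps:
S(r) = -210 + r**2 (S(r) = 8 - (218 - r**2) = 8 + (-218 + r**2) = -210 + r**2)
1/(S(890) + I(-659)) = 1/((-210 + 890**2) - 659) = 1/((-210 + 792100) - 659) = 1/(791890 - 659) = 1/791231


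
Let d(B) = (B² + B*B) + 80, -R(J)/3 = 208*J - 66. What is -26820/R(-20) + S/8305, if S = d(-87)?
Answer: -4967716/17548465 ≈ -0.28309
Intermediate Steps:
R(J) = 198 - 624*J (R(J) = -3*(208*J - 66) = -3*(-66 + 208*J) = 198 - 624*J)
d(B) = 80 + 2*B² (d(B) = (B² + B²) + 80 = 2*B² + 80 = 80 + 2*B²)
S = 15218 (S = 80 + 2*(-87)² = 80 + 2*7569 = 80 + 15138 = 15218)
-26820/R(-20) + S/8305 = -26820/(198 - 624*(-20)) + 15218/8305 = -26820/(198 + 12480) + 15218*(1/8305) = -26820/12678 + 15218/8305 = -26820*1/12678 + 15218/8305 = -4470/2113 + 15218/8305 = -4967716/17548465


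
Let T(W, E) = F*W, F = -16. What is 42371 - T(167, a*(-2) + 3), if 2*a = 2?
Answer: 45043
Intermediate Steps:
a = 1 (a = (½)*2 = 1)
T(W, E) = -16*W
42371 - T(167, a*(-2) + 3) = 42371 - (-16)*167 = 42371 - 1*(-2672) = 42371 + 2672 = 45043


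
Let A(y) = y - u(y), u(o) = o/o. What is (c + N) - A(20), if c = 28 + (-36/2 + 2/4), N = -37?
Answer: -91/2 ≈ -45.500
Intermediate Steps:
u(o) = 1
c = 21/2 (c = 28 + (-36*½ + 2*(¼)) = 28 + (-18 + ½) = 28 - 35/2 = 21/2 ≈ 10.500)
A(y) = -1 + y (A(y) = y - 1*1 = y - 1 = -1 + y)
(c + N) - A(20) = (21/2 - 37) - (-1 + 20) = -53/2 - 1*19 = -53/2 - 19 = -91/2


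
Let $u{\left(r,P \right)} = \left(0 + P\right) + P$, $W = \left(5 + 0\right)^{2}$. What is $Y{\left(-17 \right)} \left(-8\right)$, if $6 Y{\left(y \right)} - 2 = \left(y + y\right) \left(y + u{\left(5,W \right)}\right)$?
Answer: $\frac{4480}{3} \approx 1493.3$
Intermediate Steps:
$W = 25$ ($W = 5^{2} = 25$)
$u{\left(r,P \right)} = 2 P$ ($u{\left(r,P \right)} = P + P = 2 P$)
$Y{\left(y \right)} = \frac{1}{3} + \frac{y \left(50 + y\right)}{3}$ ($Y{\left(y \right)} = \frac{1}{3} + \frac{\left(y + y\right) \left(y + 2 \cdot 25\right)}{6} = \frac{1}{3} + \frac{2 y \left(y + 50\right)}{6} = \frac{1}{3} + \frac{2 y \left(50 + y\right)}{6} = \frac{1}{3} + \frac{y \left(50 + y\right)}{3}$)
$Y{\left(-17 \right)} \left(-8\right) = \left(\frac{1}{3} + \frac{\left(-17\right)^{2}}{3} + \frac{50}{3} \left(-17\right)\right) \left(-8\right) = \left(\frac{1}{3} + \frac{1}{3} \cdot 289 - \frac{850}{3}\right) \left(-8\right) = \left(\frac{1}{3} + \frac{289}{3} - \frac{850}{3}\right) \left(-8\right) = \left(- \frac{560}{3}\right) \left(-8\right) = \frac{4480}{3}$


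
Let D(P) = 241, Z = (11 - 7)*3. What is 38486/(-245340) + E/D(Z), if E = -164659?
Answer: -20203357093/29563470 ≈ -683.39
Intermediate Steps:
Z = 12 (Z = 4*3 = 12)
38486/(-245340) + E/D(Z) = 38486/(-245340) - 164659/241 = 38486*(-1/245340) - 164659*1/241 = -19243/122670 - 164659/241 = -20203357093/29563470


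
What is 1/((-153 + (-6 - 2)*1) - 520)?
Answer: -1/681 ≈ -0.0014684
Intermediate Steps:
1/((-153 + (-6 - 2)*1) - 520) = 1/((-153 - 8*1) - 520) = 1/((-153 - 8) - 520) = 1/(-161 - 520) = 1/(-681) = -1/681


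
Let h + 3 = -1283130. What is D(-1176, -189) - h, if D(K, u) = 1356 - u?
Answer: 1284678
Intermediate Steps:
h = -1283133 (h = -3 - 1283130 = -1283133)
D(-1176, -189) - h = (1356 - 1*(-189)) - 1*(-1283133) = (1356 + 189) + 1283133 = 1545 + 1283133 = 1284678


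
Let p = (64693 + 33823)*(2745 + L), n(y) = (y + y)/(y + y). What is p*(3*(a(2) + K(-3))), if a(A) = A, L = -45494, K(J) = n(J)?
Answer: -37903144356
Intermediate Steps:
n(y) = 1 (n(y) = (2*y)/((2*y)) = (2*y)*(1/(2*y)) = 1)
K(J) = 1
p = -4211460484 (p = (64693 + 33823)*(2745 - 45494) = 98516*(-42749) = -4211460484)
p*(3*(a(2) + K(-3))) = -12634381452*(2 + 1) = -12634381452*3 = -4211460484*9 = -37903144356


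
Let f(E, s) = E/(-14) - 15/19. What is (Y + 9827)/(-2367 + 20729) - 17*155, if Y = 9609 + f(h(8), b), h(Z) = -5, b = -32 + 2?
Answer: -12864939559/4884292 ≈ -2633.9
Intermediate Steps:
b = -30
f(E, s) = -15/19 - E/14 (f(E, s) = E*(-1/14) - 15*1/19 = -E/14 - 15/19 = -15/19 - E/14)
Y = 2555879/266 (Y = 9609 + (-15/19 - 1/14*(-5)) = 9609 + (-15/19 + 5/14) = 9609 - 115/266 = 2555879/266 ≈ 9608.6)
(Y + 9827)/(-2367 + 20729) - 17*155 = (2555879/266 + 9827)/(-2367 + 20729) - 17*155 = (5169861/266)/18362 - 1*2635 = (5169861/266)*(1/18362) - 2635 = 5169861/4884292 - 2635 = -12864939559/4884292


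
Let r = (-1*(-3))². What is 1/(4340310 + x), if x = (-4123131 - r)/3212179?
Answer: 3212179/13941848512350 ≈ 2.3040e-7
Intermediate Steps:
r = 9 (r = 3² = 9)
x = -4123140/3212179 (x = (-4123131 - 1*9)/3212179 = (-4123131 - 9)*(1/3212179) = -4123140*1/3212179 = -4123140/3212179 ≈ -1.2836)
1/(4340310 + x) = 1/(4340310 - 4123140/3212179) = 1/(13941848512350/3212179) = 3212179/13941848512350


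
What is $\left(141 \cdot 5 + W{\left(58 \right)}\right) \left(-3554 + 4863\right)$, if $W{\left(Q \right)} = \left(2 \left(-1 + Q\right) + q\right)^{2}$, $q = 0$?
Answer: $17934609$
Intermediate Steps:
$W{\left(Q \right)} = \left(-2 + 2 Q\right)^{2}$ ($W{\left(Q \right)} = \left(2 \left(-1 + Q\right) + 0\right)^{2} = \left(\left(-2 + 2 Q\right) + 0\right)^{2} = \left(-2 + 2 Q\right)^{2}$)
$\left(141 \cdot 5 + W{\left(58 \right)}\right) \left(-3554 + 4863\right) = \left(141 \cdot 5 + 4 \left(-1 + 58\right)^{2}\right) \left(-3554 + 4863\right) = \left(705 + 4 \cdot 57^{2}\right) 1309 = \left(705 + 4 \cdot 3249\right) 1309 = \left(705 + 12996\right) 1309 = 13701 \cdot 1309 = 17934609$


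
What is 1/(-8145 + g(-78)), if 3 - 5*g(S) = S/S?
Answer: -5/40723 ≈ -0.00012278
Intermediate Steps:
g(S) = ⅖ (g(S) = ⅗ - S/(5*S) = ⅗ - ⅕*1 = ⅗ - ⅕ = ⅖)
1/(-8145 + g(-78)) = 1/(-8145 + ⅖) = 1/(-40723/5) = -5/40723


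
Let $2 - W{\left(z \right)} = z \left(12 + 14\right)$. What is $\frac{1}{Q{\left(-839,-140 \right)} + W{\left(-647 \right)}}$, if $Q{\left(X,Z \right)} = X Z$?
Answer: $\frac{1}{134284} \approx 7.4469 \cdot 10^{-6}$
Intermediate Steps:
$W{\left(z \right)} = 2 - 26 z$ ($W{\left(z \right)} = 2 - z \left(12 + 14\right) = 2 - z 26 = 2 - 26 z$)
$\frac{1}{Q{\left(-839,-140 \right)} + W{\left(-647 \right)}} = \frac{1}{\left(-839\right) \left(-140\right) + \left(2 - -16822\right)} = \frac{1}{117460 + \left(2 + 16822\right)} = \frac{1}{117460 + 16824} = \frac{1}{134284}$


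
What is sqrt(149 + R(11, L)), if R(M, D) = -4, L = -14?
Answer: sqrt(145) ≈ 12.042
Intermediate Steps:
sqrt(149 + R(11, L)) = sqrt(149 - 4) = sqrt(145)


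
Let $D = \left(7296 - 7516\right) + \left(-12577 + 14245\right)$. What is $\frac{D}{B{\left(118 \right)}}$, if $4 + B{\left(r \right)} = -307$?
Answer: $- \frac{1448}{311} \approx -4.6559$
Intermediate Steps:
$B{\left(r \right)} = -311$ ($B{\left(r \right)} = -4 - 307 = -311$)
$D = 1448$ ($D = -220 + 1668 = 1448$)
$\frac{D}{B{\left(118 \right)}} = \frac{1448}{-311} = 1448 \left(- \frac{1}{311}\right) = - \frac{1448}{311}$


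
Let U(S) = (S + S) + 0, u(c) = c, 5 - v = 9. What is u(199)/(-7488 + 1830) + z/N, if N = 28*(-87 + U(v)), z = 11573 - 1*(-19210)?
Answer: -87349777/7525140 ≈ -11.608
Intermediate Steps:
v = -4 (v = 5 - 1*9 = 5 - 9 = -4)
U(S) = 2*S (U(S) = 2*S + 0 = 2*S)
z = 30783 (z = 11573 + 19210 = 30783)
N = -2660 (N = 28*(-87 + 2*(-4)) = 28*(-87 - 8) = 28*(-95) = -2660)
u(199)/(-7488 + 1830) + z/N = 199/(-7488 + 1830) + 30783/(-2660) = 199/(-5658) + 30783*(-1/2660) = 199*(-1/5658) - 30783/2660 = -199/5658 - 30783/2660 = -87349777/7525140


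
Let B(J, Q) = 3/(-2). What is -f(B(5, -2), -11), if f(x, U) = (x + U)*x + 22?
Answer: -163/4 ≈ -40.750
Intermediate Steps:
B(J, Q) = -3/2 (B(J, Q) = 3*(-½) = -3/2)
f(x, U) = 22 + x*(U + x) (f(x, U) = (U + x)*x + 22 = x*(U + x) + 22 = 22 + x*(U + x))
-f(B(5, -2), -11) = -(22 + (-3/2)² - 11*(-3/2)) = -(22 + 9/4 + 33/2) = -1*163/4 = -163/4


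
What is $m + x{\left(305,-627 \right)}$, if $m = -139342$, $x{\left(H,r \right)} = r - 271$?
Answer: $-140240$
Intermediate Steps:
$x{\left(H,r \right)} = -271 + r$
$m + x{\left(305,-627 \right)} = -139342 - 898 = -140240$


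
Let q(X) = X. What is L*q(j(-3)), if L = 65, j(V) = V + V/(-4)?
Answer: -585/4 ≈ -146.25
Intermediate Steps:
j(V) = 3*V/4 (j(V) = V - V/4 = 3*V/4)
L*q(j(-3)) = 65*((¾)*(-3)) = 65*(-9/4) = -585/4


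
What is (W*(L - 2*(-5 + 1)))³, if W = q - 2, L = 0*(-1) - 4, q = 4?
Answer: 512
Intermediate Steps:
L = -4 (L = 0 - 4 = -4)
W = 2 (W = 4 - 2 = 2)
(W*(L - 2*(-5 + 1)))³ = (2*(-4 - 2*(-5 + 1)))³ = (2*(-4 - 2*(-4)))³ = (2*(-4 - 1*(-8)))³ = (2*(-4 + 8))³ = (2*4)³ = 8³ = 512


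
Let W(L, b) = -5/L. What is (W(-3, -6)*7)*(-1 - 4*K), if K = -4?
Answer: 175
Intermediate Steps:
(W(-3, -6)*7)*(-1 - 4*K) = (-5/(-3)*7)*(-1 - 4*(-4)) = (-5*(-⅓)*7)*(-1 + 16) = ((5/3)*7)*15 = (35/3)*15 = 175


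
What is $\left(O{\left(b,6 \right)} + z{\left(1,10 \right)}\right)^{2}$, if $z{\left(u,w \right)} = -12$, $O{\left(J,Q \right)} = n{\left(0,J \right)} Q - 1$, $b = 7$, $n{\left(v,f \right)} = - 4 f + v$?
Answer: $32761$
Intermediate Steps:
$n{\left(v,f \right)} = v - 4 f$
$O{\left(J,Q \right)} = -1 - 4 J Q$ ($O{\left(J,Q \right)} = \left(0 - 4 J\right) Q - 1 = - 4 J Q - 1 = -1 - 4 J Q$)
$\left(O{\left(b,6 \right)} + z{\left(1,10 \right)}\right)^{2} = \left(\left(-1 - 28 \cdot 6\right) - 12\right)^{2} = \left(\left(-1 - 168\right) - 12\right)^{2} = \left(-169 - 12\right)^{2} = \left(-181\right)^{2} = 32761$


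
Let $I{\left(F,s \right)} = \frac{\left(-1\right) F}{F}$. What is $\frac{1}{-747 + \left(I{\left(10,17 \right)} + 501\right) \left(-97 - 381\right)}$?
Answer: $- \frac{1}{239747} \approx -4.1711 \cdot 10^{-6}$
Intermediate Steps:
$I{\left(F,s \right)} = -1$
$\frac{1}{-747 + \left(I{\left(10,17 \right)} + 501\right) \left(-97 - 381\right)} = \frac{1}{-747 + \left(-1 + 501\right) \left(-97 - 381\right)} = \frac{1}{-747 + 500 \left(-478\right)} = \frac{1}{-747 - 239000} = \frac{1}{-239747} = - \frac{1}{239747}$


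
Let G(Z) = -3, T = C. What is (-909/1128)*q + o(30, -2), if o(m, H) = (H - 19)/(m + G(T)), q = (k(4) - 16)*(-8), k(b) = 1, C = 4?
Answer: -41234/423 ≈ -97.480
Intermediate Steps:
T = 4
q = 120 (q = (1 - 16)*(-8) = -15*(-8) = 120)
o(m, H) = (-19 + H)/(-3 + m) (o(m, H) = (H - 19)/(m - 3) = (-19 + H)/(-3 + m))
(-909/1128)*q + o(30, -2) = -909/1128*120 + (-19 - 2)/(-3 + 30) = -909*1/1128*120 - 21/27 = -303/376*120 + (1/27)*(-21) = -4545/47 - 7/9 = -41234/423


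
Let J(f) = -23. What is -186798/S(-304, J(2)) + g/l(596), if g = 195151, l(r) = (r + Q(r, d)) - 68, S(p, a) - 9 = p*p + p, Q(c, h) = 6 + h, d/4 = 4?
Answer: 541659587/1535350 ≈ 352.79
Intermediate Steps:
d = 16 (d = 4*4 = 16)
S(p, a) = 9 + p + p² (S(p, a) = 9 + (p*p + p) = 9 + (p² + p) = 9 + (p + p²) = 9 + p + p²)
l(r) = -46 + r (l(r) = (r + (6 + 16)) - 68 = (r + 22) - 68 = (22 + r) - 68 = -46 + r)
-186798/S(-304, J(2)) + g/l(596) = -186798/(9 - 304 + (-304)²) + 195151/(-46 + 596) = -186798/(9 - 304 + 92416) + 195151/550 = -186798/92121 + 195151*(1/550) = -186798*1/92121 + 17741/50 = -62266/30707 + 17741/50 = 541659587/1535350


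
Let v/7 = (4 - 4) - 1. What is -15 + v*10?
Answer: -85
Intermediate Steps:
v = -7 (v = 7*((4 - 4) - 1) = 7*(0 - 1) = 7*(-1) = -7)
-15 + v*10 = -15 - 7*10 = -15 - 70 = -85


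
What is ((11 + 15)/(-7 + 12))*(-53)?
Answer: -1378/5 ≈ -275.60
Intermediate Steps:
((11 + 15)/(-7 + 12))*(-53) = (26/5)*(-53) = -1378/5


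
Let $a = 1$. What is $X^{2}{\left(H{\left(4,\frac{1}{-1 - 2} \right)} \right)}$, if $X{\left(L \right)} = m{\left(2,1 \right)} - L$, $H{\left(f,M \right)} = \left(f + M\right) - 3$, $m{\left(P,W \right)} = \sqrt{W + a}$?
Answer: $\frac{22}{9} - \frac{4 \sqrt{2}}{3} \approx 0.55883$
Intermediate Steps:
$m{\left(P,W \right)} = \sqrt{1 + W}$ ($m{\left(P,W \right)} = \sqrt{W + 1} = \sqrt{1 + W}$)
$H{\left(f,M \right)} = -3 + M + f$ ($H{\left(f,M \right)} = \left(M + f\right) - 3 = -3 + M + f$)
$X{\left(L \right)} = \sqrt{2} - L$ ($X{\left(L \right)} = \sqrt{1 + 1} - L = \sqrt{2} - L$)
$X^{2}{\left(H{\left(4,\frac{1}{-1 - 2} \right)} \right)} = \left(\sqrt{2} - \left(-3 + \frac{1}{-1 - 2} + 4\right)\right)^{2} = \left(\sqrt{2} - \left(-3 + \frac{1}{-3} + 4\right)\right)^{2} = \left(\sqrt{2} - \left(-3 - \frac{1}{3} + 4\right)\right)^{2} = \left(\sqrt{2} - \frac{2}{3}\right)^{2} = \left(- \frac{2}{3} + \sqrt{2}\right)^{2}$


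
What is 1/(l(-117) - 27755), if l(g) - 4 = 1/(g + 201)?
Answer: -84/2331083 ≈ -3.6035e-5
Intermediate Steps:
l(g) = 4 + 1/(201 + g) (l(g) = 4 + 1/(g + 201) = 4 + 1/(201 + g))
1/(l(-117) - 27755) = 1/((805 + 4*(-117))/(201 - 117) - 27755) = 1/((805 - 468)/84 - 27755) = 1/((1/84)*337 - 27755) = 1/(337/84 - 27755) = 1/(-2331083/84) = -84/2331083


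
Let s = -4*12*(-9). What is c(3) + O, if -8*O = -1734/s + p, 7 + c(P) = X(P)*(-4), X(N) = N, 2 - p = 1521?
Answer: 98713/576 ≈ 171.38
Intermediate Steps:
p = -1519 (p = 2 - 1*1521 = 2 - 1521 = -1519)
s = 432 (s = -48*(-9) = 432)
c(P) = -7 - 4*P (c(P) = -7 + P*(-4) = -7 - 4*P)
O = 109657/576 (O = -(-1734/432 - 1519)/8 = -(-1734*1/432 - 1519)/8 = -(-289/72 - 1519)/8 = -⅛*(-109657/72) = 109657/576 ≈ 190.38)
c(3) + O = (-7 - 4*3) + 109657/576 = (-7 - 12) + 109657/576 = -19 + 109657/576 = 98713/576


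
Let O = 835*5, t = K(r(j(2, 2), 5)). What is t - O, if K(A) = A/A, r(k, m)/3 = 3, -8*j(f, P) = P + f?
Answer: -4174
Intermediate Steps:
j(f, P) = -P/8 - f/8 (j(f, P) = -(P + f)/8 = -P/8 - f/8)
r(k, m) = 9 (r(k, m) = 3*3 = 9)
K(A) = 1
t = 1
O = 4175
t - O = 1 - 1*4175 = 1 - 4175 = -4174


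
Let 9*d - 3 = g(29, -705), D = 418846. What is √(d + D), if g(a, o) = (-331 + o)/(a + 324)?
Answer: √469727839045/1059 ≈ 647.18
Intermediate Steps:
g(a, o) = (-331 + o)/(324 + a)
d = 23/3177 (d = ⅓ + ((-331 - 705)/(324 + 29))/9 = ⅓ + (-1036/353)/9 = ⅓ + ((1/353)*(-1036))/9 = ⅓ + (⅑)*(-1036/353) = ⅓ - 1036/3177 = 23/3177 ≈ 0.0072395)
√(d + D) = √(23/3177 + 418846) = √(1330673765/3177) = √469727839045/1059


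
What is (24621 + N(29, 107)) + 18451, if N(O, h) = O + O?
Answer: 43130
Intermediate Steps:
N(O, h) = 2*O
(24621 + N(29, 107)) + 18451 = (24621 + 2*29) + 18451 = (24621 + 58) + 18451 = 24679 + 18451 = 43130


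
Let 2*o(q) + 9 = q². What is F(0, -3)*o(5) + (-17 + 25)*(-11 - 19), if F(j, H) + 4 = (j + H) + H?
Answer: -320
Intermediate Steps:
o(q) = -9/2 + q²/2
F(j, H) = -4 + j + 2*H (F(j, H) = -4 + ((j + H) + H) = -4 + ((H + j) + H) = -4 + (j + 2*H) = -4 + j + 2*H)
F(0, -3)*o(5) + (-17 + 25)*(-11 - 19) = (-4 + 0 + 2*(-3))*(-9/2 + (½)*5²) + (-17 + 25)*(-11 - 19) = (-4 + 0 - 6)*(-9/2 + (½)*25) + 8*(-30) = -10*(-9/2 + 25/2) - 240 = -10*8 - 240 = -80 - 240 = -320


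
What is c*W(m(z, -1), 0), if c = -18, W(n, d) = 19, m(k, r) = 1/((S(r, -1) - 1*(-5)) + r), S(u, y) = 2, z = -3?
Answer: -342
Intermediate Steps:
m(k, r) = 1/(7 + r) (m(k, r) = 1/((2 - 1*(-5)) + r) = 1/((2 + 5) + r) = 1/(7 + r))
c*W(m(z, -1), 0) = -18*19 = -342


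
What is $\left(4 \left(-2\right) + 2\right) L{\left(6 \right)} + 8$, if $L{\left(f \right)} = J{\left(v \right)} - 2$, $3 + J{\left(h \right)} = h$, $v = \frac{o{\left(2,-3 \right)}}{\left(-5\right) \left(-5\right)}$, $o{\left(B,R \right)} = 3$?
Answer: $\frac{932}{25} \approx 37.28$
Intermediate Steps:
$v = \frac{3}{25}$ ($v = \frac{3}{\left(-5\right) \left(-5\right)} = \frac{3}{25} \approx 0.12$)
$J{\left(h \right)} = -3 + h$
$L{\left(f \right)} = - \frac{122}{25}$ ($L{\left(f \right)} = \left(-3 + \frac{3}{25}\right) - 2 = - \frac{72}{25} - 2 = - \frac{122}{25}$)
$\left(4 \left(-2\right) + 2\right) L{\left(6 \right)} + 8 = \left(4 \left(-2\right) + 2\right) \left(- \frac{122}{25}\right) + 8 = \left(-8 + 2\right) \left(- \frac{122}{25}\right) + 8 = \left(-6\right) \left(- \frac{122}{25}\right) + 8 = \frac{732}{25} + 8 = \frac{932}{25}$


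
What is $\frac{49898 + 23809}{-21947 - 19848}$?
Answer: $- \frac{73707}{41795} \approx -1.7635$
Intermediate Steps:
$\frac{49898 + 23809}{-21947 - 19848} = \frac{73707}{-41795} = 73707 \left(- \frac{1}{41795}\right) = - \frac{73707}{41795}$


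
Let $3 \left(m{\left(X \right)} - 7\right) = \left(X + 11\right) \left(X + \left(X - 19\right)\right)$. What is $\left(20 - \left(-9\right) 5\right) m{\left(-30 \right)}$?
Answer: $\frac{98930}{3} \approx 32977.0$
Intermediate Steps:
$m{\left(X \right)} = 7 + \frac{\left(-19 + 2 X\right) \left(11 + X\right)}{3}$ ($m{\left(X \right)} = 7 + \frac{\left(X + 11\right) \left(X + \left(X - 19\right)\right)}{3} = 7 + \frac{\left(11 + X\right) \left(X + \left(X - 19\right)\right)}{3} = 7 + \frac{\left(11 + X\right) \left(X + \left(-19 + X\right)\right)}{3} = 7 + \frac{\left(11 + X\right) \left(-19 + 2 X\right)}{3} = 7 + \frac{\left(-19 + 2 X\right) \left(11 + X\right)}{3}$)
$\left(20 - \left(-9\right) 5\right) m{\left(-30 \right)} = \left(20 - \left(-9\right) 5\right) \left(- \frac{188}{3} - 30 + \frac{2 \left(-30\right)^{2}}{3}\right) = \left(20 - -45\right) \left(- \frac{188}{3} - 30 + \frac{2}{3} \cdot 900\right) = \left(20 + 45\right) \left(- \frac{188}{3} - 30 + 600\right) = 65 \cdot \frac{1522}{3} = \frac{98930}{3}$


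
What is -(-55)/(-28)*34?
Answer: -935/14 ≈ -66.786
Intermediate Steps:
-(-55)/(-28)*34 = -(-55)*(-1)/28*34 = -11*5/28*34 = -55/28*34 = -935/14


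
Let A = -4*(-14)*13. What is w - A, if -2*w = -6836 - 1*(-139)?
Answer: 5241/2 ≈ 2620.5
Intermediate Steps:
w = 6697/2 (w = -(-6836 - 1*(-139))/2 = -(-6836 + 139)/2 = -1/2*(-6697) = 6697/2 ≈ 3348.5)
A = 728 (A = 56*13 = 728)
w - A = 6697/2 - 1*728 = 6697/2 - 728 = 5241/2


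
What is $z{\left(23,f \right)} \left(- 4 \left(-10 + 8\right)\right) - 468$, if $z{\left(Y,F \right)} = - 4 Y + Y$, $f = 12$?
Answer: $-1020$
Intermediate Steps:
$z{\left(Y,F \right)} = - 3 Y$
$z{\left(23,f \right)} \left(- 4 \left(-10 + 8\right)\right) - 468 = \left(-3\right) 23 \left(- 4 \left(-10 + 8\right)\right) - 468 = - 69 \left(\left(-4\right) \left(-2\right)\right) - 468 = \left(-69\right) 8 - 468 = -552 - 468 = -1020$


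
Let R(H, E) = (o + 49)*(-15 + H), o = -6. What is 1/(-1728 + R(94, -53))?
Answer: 1/1669 ≈ 0.00059916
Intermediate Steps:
R(H, E) = -645 + 43*H (R(H, E) = (-6 + 49)*(-15 + H) = 43*(-15 + H) = -645 + 43*H)
1/(-1728 + R(94, -53)) = 1/(-1728 + (-645 + 43*94)) = 1/(-1728 + (-645 + 4042)) = 1/(-1728 + 3397) = 1/1669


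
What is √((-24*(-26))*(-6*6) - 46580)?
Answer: 2*I*√17261 ≈ 262.76*I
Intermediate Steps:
√((-24*(-26))*(-6*6) - 46580) = √(624*(-36) - 46580) = √(-22464 - 46580) = √(-69044) = 2*I*√17261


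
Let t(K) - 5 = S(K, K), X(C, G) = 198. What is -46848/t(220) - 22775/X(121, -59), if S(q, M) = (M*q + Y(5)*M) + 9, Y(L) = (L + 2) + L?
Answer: -195338459/1684782 ≈ -115.94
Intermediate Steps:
Y(L) = 2 + 2*L (Y(L) = (2 + L) + L = 2 + 2*L)
S(q, M) = 9 + 12*M + M*q (S(q, M) = (M*q + (2 + 2*5)*M) + 9 = (M*q + (2 + 10)*M) + 9 = (M*q + 12*M) + 9 = (12*M + M*q) + 9 = 9 + 12*M + M*q)
t(K) = 14 + K² + 12*K (t(K) = 5 + (9 + 12*K + K*K) = 5 + (9 + 12*K + K²) = 5 + (9 + K² + 12*K) = 14 + K² + 12*K)
-46848/t(220) - 22775/X(121, -59) = -46848/(14 + 220² + 12*220) - 22775/198 = -46848/(14 + 48400 + 2640) - 22775*1/198 = -46848/51054 - 22775/198 = -46848*1/51054 - 22775/198 = -7808/8509 - 22775/198 = -195338459/1684782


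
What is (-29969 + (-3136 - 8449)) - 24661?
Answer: -66215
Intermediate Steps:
(-29969 + (-3136 - 8449)) - 24661 = (-29969 - 11585) - 24661 = -41554 - 24661 = -66215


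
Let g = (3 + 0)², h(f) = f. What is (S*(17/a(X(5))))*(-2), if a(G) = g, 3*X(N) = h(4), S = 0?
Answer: 0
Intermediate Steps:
X(N) = 4/3 (X(N) = (⅓)*4 = 4/3)
g = 9 (g = 3² = 9)
a(G) = 9
(S*(17/a(X(5))))*(-2) = (0*(17/9))*(-2) = 0*(-2) = 0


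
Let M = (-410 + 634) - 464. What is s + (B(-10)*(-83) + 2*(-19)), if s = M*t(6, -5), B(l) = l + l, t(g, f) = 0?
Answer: 1622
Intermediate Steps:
B(l) = 2*l
M = -240 (M = 224 - 464 = -240)
s = 0 (s = -240*0 = 0)
s + (B(-10)*(-83) + 2*(-19)) = 0 + ((2*(-10))*(-83) + 2*(-19)) = 0 + (-20*(-83) - 38) = 0 + (1660 - 38) = 0 + 1622 = 1622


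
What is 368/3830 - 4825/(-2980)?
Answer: 1957639/1141340 ≈ 1.7152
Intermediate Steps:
368/3830 - 4825/(-2980) = 368*(1/3830) - 4825*(-1/2980) = 184/1915 + 965/596 = 1957639/1141340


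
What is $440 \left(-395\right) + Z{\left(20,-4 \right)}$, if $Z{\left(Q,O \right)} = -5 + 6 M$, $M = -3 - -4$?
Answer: $-173799$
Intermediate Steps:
$M = 1$ ($M = -3 + 4 = 1$)
$Z{\left(Q,O \right)} = 1$ ($Z{\left(Q,O \right)} = -5 + 6 \cdot 1 = -5 + 6 = 1$)
$440 \left(-395\right) + Z{\left(20,-4 \right)} = 440 \left(-395\right) + 1 = -173800 + 1 = -173799$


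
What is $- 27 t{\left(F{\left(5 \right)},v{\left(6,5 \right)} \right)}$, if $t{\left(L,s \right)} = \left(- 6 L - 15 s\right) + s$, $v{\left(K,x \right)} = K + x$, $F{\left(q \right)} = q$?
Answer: $4968$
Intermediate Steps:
$t{\left(L,s \right)} = - 14 s - 6 L$ ($t{\left(L,s \right)} = \left(- 15 s - 6 L\right) + s = - 14 s - 6 L$)
$- 27 t{\left(F{\left(5 \right)},v{\left(6,5 \right)} \right)} = - 27 \left(- 14 \left(6 + 5\right) - 30\right) = - 27 \left(\left(-14\right) 11 - 30\right) = - 27 \left(-154 - 30\right) = \left(-27\right) \left(-184\right) = 4968$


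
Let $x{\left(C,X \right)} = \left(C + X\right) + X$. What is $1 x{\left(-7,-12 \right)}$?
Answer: $-31$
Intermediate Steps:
$x{\left(C,X \right)} = C + 2 X$
$1 x{\left(-7,-12 \right)} = 1 \left(-7 + 2 \left(-12\right)\right) = 1 \left(-7 - 24\right) = 1 \left(-31\right) = -31$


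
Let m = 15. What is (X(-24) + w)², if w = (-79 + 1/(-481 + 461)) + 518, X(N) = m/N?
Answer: 307406089/1600 ≈ 1.9213e+5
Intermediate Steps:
X(N) = 15/N
w = 8779/20 (w = (-79 + 1/(-20)) + 518 = (-79 - 1/20) + 518 = -1581/20 + 518 = 8779/20 ≈ 438.95)
(X(-24) + w)² = (15/(-24) + 8779/20)² = (15*(-1/24) + 8779/20)² = (-5/8 + 8779/20)² = (17533/40)² = 307406089/1600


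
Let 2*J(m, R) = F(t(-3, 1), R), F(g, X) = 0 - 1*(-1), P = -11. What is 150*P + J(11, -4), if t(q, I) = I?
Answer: -3299/2 ≈ -1649.5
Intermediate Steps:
F(g, X) = 1 (F(g, X) = 0 + 1 = 1)
J(m, R) = ½ (J(m, R) = (½)*1 = ½)
150*P + J(11, -4) = 150*(-11) + ½ = -1650 + ½ = -3299/2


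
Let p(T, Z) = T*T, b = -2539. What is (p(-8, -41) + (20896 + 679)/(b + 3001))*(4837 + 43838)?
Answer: 75435925/14 ≈ 5.3883e+6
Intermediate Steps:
p(T, Z) = T**2
(p(-8, -41) + (20896 + 679)/(b + 3001))*(4837 + 43838) = ((-8)**2 + (20896 + 679)/(-2539 + 3001))*(4837 + 43838) = (64 + 21575/462)*48675 = (51143/462)*48675 = 75435925/14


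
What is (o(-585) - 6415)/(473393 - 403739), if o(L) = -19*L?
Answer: 50/741 ≈ 0.067476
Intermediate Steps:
(o(-585) - 6415)/(473393 - 403739) = (-19*(-585) - 6415)/(473393 - 403739) = (11115 - 6415)/69654 = 4700*(1/69654) = 50/741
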